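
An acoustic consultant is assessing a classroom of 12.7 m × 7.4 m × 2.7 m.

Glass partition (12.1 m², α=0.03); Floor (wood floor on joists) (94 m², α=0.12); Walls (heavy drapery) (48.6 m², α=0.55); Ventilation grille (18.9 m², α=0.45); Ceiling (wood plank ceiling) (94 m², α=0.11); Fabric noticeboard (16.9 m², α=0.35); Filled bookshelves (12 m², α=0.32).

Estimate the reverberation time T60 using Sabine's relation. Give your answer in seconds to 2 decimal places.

Summing Sᵢαᵢ: 0.363 + 11.280 + 26.730 + 8.505 + 10.340 + 5.915 + 3.840 → A = 66.973 sabins.
V = 12.7·7.4·2.7 = 253.746 m³.
RT60 = 0.161 · V / A = 0.161 × 253.746 / 66.973 = 0.61 s.

0.61 seconds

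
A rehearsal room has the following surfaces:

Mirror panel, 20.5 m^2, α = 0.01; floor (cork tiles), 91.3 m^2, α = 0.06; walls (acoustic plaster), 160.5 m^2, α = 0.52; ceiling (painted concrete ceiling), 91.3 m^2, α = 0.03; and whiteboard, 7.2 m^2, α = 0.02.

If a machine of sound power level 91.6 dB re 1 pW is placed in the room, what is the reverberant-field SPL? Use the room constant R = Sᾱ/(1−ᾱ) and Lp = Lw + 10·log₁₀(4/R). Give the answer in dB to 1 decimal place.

Σ(Sᵢαᵢ) = 20.5×0.01 + 91.3×0.06 + 160.5×0.52 + 91.3×0.03 + 7.2×0.02 = 92.026; total area S = 370.8 m^2.
ᾱ = 92.026/370.8 = 0.2482; R = Sᾱ/(1−ᾱ) = 92.026/(1−0.2482) = 122.408 m^2.
Lp = 91.6 + 10·log₁₀(4/122.408) = 91.6 + (-14.86) = 76.7 dB.

76.7 dB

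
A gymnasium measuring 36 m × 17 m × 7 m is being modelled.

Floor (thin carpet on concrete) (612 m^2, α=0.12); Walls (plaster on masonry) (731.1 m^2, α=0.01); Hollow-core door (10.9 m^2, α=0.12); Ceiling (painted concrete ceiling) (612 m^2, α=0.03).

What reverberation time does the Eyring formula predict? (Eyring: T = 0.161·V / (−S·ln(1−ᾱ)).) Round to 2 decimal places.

6.69 seconds

Total surface area S = 612 + 731.1 + 10.9 + 612 = 1966.0 m^2.
Absorption A = 612·0.12 + 731.1·0.01 + 10.9·0.12 + 612·0.03 = 100.419 sabins.
ᾱ = 100.419 / 1966.0 = 0.0511.
−S·ln(1−ᾱ) = −1966.0 × ln(1 − 0.0511) = 103.120.
V = 36 × 17 × 7 = 4284 m³.
T = 0.161·V/[−S·ln(1−ᾱ)] = 0.161·4284/103.120 = 6.69 s.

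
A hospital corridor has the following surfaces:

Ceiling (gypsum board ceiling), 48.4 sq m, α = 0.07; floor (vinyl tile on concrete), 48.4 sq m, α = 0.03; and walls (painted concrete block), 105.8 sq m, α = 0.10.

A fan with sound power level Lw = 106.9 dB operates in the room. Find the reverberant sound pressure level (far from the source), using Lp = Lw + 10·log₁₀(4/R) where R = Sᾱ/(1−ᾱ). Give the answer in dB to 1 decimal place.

Σ(Sᵢαᵢ) = 48.4×0.07 + 48.4×0.03 + 105.8×0.10 = 15.420; total area S = 202.6 sq m.
ᾱ = 0.0761, so room constant R = A/(1−ᾱ) = 16.690 sq m.
Lp = 106.9 + 10·log₁₀(4/16.690) = 106.9 + (-6.20) = 100.7 dB.

100.7 dB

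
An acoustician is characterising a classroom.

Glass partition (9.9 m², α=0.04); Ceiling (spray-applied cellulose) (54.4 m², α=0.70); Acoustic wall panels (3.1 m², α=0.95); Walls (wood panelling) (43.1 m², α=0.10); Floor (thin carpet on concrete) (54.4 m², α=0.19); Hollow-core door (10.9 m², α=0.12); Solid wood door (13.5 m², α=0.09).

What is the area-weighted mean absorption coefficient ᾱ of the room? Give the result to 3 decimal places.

Total surface area S = 189.3 m².
Σ(Sᵢαᵢ) = 9.9×0.04 + 54.4×0.70 + 3.1×0.95 + 43.1×0.10 + 54.4×0.19 + 10.9×0.12 + 13.5×0.09 = 58.590.
ᾱ = 58.590 / 189.3 = 0.310.

0.310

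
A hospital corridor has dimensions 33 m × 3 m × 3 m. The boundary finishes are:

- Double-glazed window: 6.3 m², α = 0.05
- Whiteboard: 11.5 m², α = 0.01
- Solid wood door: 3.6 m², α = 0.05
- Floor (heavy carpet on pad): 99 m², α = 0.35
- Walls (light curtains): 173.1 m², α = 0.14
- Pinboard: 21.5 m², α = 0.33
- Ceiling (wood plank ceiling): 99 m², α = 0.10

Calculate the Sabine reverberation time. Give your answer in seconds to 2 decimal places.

Equivalent absorption area: A = 6.3×0.05 + 11.5×0.01 + 3.6×0.05 + 99×0.35 + 173.1×0.14 + 21.5×0.33 + 99×0.10 = 76.489 m².
Volume V = 33 × 3 × 3 = 297 m³.
T = 0.161 V/A = 0.161·297/76.489 = 0.63 s.

0.63 s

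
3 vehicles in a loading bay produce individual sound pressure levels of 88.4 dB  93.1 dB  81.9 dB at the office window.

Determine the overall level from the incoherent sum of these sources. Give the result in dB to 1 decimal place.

Σ 10^(Lᵢ/10) = 2.888e+09.
Back to dB: 10·log₁₀ Σ = 94.6 dB.

94.6 dB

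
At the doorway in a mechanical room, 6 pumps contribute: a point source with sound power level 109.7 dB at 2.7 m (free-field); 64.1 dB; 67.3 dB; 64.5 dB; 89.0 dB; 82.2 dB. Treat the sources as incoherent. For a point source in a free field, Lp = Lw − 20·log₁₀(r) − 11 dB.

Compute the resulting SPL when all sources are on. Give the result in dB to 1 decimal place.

Source at 2.7 m: Lp = 109.7 − 20·log₁₀(2.7) − 11 = 90.1 dB.
Σ 10^(Lᵢ/10) = 1.994e+09.
Back to dB: 10·log₁₀ Σ = 93.0 dB.

93.0 dB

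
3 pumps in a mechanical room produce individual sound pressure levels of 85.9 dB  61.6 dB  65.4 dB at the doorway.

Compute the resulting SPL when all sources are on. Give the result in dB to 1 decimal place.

Σ 10^(Lᵢ/10) = 3.94e+08.
Back to dB: 10·log₁₀ Σ = 86.0 dB.

86.0 dB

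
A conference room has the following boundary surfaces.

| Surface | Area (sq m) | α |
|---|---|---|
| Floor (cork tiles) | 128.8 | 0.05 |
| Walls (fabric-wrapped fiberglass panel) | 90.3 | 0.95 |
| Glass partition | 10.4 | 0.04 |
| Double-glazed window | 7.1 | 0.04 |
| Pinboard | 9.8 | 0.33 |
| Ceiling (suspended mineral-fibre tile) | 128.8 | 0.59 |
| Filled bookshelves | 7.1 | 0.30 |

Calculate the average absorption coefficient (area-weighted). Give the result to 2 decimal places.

0.46

Total surface area S = 382.3 sq m.
A = 128.8*0.05 + 90.3*0.95 + 10.4*0.04 + 7.1*0.04 + 9.8*0.33 + 128.8*0.59 + 7.1*0.30 = 174.281 sabins.
ᾱ = 174.281 / 382.3 = 0.46.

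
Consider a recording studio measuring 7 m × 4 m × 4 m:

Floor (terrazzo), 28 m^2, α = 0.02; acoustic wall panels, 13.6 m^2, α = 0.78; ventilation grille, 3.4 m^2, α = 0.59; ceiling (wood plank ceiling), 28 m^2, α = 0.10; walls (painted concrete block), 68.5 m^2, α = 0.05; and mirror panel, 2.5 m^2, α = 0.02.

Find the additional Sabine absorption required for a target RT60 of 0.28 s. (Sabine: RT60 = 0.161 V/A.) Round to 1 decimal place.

45.0 sabins

Total absorption A₁ = 28×0.02 + 13.6×0.78 + 3.4×0.59 + 28×0.10 + 68.5×0.05 + 2.5×0.02
  = 0.560 + 10.608 + 2.006 + 2.800 + 3.425 + 0.050 = 19.449 m^2 sabins.
Target A₂ = 0.161·112/0.28 = 64.400 sabins (V = 112 m³).
Shortfall: 64.400 − 19.449 = 45.0 sabins.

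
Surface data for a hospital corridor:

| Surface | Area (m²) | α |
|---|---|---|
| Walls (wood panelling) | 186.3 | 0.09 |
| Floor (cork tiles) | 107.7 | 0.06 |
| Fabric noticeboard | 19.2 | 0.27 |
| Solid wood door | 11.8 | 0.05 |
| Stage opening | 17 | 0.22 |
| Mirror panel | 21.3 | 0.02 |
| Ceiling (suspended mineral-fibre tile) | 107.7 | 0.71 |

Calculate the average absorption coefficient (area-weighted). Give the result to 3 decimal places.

0.233

Total surface area S = 471.0 m².
A = 186.3*0.09 + 107.7*0.06 + 19.2*0.27 + 11.8*0.05 + 17*0.22 + 21.3*0.02 + 107.7*0.71 = 109.636 sabins.
ᾱ = 109.636 / 471.0 = 0.233.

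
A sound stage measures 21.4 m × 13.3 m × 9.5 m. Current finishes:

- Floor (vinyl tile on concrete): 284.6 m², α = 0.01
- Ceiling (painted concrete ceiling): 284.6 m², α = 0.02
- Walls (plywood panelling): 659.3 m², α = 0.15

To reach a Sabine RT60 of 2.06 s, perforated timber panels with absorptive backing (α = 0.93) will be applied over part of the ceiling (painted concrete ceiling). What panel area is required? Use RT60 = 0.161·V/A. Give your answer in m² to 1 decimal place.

114.2

A₁ = Σ Sᵢαᵢ = 284.6×0.01 + 284.6×0.02 + 659.3×0.15 = 107.433 sabins.
Required A₂ = 0.161·2703.89/2.06 = 211.323 sabins.
ΔA needed = 211.323 − 107.433 = 103.890 sabins.
Net gain per m²: Δα = 0.93 − 0.02 = 0.91.
Panel area = 103.890 / 0.91 = 114.2 m².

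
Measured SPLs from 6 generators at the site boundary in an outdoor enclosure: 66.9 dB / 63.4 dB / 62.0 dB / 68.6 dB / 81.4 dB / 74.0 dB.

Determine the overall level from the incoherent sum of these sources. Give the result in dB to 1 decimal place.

82.5 dB

Sum in the linear (power) domain: Σ 10^(Lᵢ/10) = 10^(66.9/10) + 10^(63.4/10) + 10^(62.0/10) + 10^(68.6/10) + 10^(81.4/10) + 10^(74.0/10) = 1.791e+08.
L_total = 10·log₁₀(1.791e+08) = 82.5 dB.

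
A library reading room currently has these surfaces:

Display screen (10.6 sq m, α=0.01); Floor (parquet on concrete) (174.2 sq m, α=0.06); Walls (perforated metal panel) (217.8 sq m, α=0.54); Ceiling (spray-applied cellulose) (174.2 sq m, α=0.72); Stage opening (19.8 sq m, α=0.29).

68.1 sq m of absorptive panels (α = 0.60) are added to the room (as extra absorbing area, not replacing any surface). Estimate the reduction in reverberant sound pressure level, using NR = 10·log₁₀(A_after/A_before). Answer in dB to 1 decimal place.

Total absorption A_before = 10.6*0.01 + 174.2*0.06 + 217.8*0.54 + 174.2*0.72 + 19.8*0.29
  = 0.106 + 10.452 + 117.612 + 125.424 + 5.742 = 259.336 sq m sabins.
Added absorption = 68.1 × 0.60 = 40.860 sabins.
A_after = 259.336 + 40.860 = 300.196 sabins.
Reduction = 10 log₁₀(A_after/A_before) = 10 log₁₀(1.1576) = 0.6 dB.

0.6 dB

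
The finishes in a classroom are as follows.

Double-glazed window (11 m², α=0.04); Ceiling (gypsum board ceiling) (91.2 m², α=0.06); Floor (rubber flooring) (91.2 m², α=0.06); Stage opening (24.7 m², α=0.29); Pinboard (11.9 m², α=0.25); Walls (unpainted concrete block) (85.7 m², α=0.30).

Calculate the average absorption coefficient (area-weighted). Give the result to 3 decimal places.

0.150

S = Σ Sᵢ = 11 + 91.2 + 91.2 + 24.7 + 11.9 + 85.7 = 315.7 m².
A = 11·0.04 + 91.2·0.06 + 91.2·0.06 + 24.7·0.29 + 11.9·0.25 + 85.7·0.30 = 47.232 sabins.
ᾱ = 47.232 / 315.7 = 0.150.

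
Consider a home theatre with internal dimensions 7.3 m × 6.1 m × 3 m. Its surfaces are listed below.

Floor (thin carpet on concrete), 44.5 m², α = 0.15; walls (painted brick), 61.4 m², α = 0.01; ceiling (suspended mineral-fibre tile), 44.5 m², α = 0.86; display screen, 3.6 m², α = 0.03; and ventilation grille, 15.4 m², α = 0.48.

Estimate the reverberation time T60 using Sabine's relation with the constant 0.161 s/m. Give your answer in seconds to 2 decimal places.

0.41 sec

Summing Sᵢαᵢ: 6.675 + 0.614 + 38.270 + 0.108 + 7.392 → A = 53.059 sabins.
V = 7.3·6.1·3 = 133.59 m³.
T = 0.161 V/A = 0.161·133.59/53.059 = 0.41 s.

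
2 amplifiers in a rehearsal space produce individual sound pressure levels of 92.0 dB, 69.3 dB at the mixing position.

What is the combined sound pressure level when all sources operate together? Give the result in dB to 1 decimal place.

Converting to relative power and adding: 10^(92.0/10) + 10^(69.3/10) = 1.593e+09.
L_total = 10·log₁₀(1.593e+09) = 92.0 dB.

92.0 dB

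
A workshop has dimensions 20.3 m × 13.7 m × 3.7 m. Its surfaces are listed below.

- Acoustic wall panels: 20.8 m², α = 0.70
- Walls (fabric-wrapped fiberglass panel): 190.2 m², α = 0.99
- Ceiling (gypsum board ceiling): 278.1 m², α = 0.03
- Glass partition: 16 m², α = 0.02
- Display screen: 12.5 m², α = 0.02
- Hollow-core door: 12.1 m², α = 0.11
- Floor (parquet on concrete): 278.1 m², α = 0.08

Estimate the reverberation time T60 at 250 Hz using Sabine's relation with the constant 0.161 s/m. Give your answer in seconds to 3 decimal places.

0.704 s

Summing Sᵢαᵢ: 14.560 + 188.298 + 8.343 + 0.320 + 0.250 + 1.331 + 22.248 → A = 235.350 sabins.
Room volume: 1029.007 m³.
Sabine: RT60 = 0.161 × 1029.007 / 235.350 = 0.704 s.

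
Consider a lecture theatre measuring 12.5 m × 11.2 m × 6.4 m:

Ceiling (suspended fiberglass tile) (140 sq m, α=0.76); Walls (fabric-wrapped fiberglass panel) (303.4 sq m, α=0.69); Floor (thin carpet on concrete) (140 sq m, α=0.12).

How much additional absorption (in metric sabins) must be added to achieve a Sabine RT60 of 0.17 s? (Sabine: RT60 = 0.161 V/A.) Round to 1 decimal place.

516.0 sabins

A₁ = Σ Sᵢαᵢ = 140*0.76 + 303.4*0.69 + 140*0.12 = 332.546 sabins.
For T = 0.17 s, need A₂ = 0.161·V/T = 0.161·896/0.17 = 848.565 sabins.
Additional absorption ΔA = 848.565 − 332.546 = 516.0 sabins.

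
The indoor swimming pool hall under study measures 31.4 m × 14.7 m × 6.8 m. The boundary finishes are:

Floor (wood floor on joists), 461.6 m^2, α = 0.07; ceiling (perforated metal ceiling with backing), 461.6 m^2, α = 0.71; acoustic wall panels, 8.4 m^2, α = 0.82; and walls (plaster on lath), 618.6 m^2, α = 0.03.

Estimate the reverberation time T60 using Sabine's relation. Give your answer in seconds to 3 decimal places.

1.311 s

Summing Sᵢαᵢ: 32.312 + 327.736 + 6.888 + 18.558 → A = 385.494 sabins.
Room volume: 3138.744 m³.
RT60 = 0.161 · V / A = 0.161 × 3138.744 / 385.494 = 1.311 s.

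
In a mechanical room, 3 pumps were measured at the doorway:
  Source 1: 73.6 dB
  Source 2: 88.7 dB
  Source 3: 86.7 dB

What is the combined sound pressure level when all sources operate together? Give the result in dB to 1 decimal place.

Converting to relative power and adding: 10^(73.6/10) + 10^(88.7/10) + 10^(86.7/10) = 1.232e+09.
L_total = 10·log₁₀(1.232e+09) = 90.9 dB.

90.9 dB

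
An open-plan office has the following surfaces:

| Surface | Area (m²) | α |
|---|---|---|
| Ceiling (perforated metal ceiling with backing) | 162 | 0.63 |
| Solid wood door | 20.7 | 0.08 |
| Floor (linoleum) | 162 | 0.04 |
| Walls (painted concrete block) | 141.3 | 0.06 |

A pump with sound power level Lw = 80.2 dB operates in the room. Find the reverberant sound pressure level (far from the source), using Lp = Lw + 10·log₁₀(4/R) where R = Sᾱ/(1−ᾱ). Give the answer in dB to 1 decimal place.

A = 118.674 sabins; S = 486.0 m².
ᾱ = 118.674/486.0 = 0.2442; R = Sᾱ/(1−ᾱ) = 118.674/(1−0.2442) = 157.018 m².
Lp = 80.2 + 10·log₁₀(4/157.018) = 80.2 + (-15.94) = 64.3 dB.

64.3 dB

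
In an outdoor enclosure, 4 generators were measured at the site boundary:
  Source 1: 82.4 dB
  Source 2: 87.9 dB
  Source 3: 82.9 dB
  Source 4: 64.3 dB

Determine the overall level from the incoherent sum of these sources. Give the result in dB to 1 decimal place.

Σ 10^(Lᵢ/10) = 9.881e+08.
Back to dB: 10·log₁₀ Σ = 89.9 dB.

89.9 dB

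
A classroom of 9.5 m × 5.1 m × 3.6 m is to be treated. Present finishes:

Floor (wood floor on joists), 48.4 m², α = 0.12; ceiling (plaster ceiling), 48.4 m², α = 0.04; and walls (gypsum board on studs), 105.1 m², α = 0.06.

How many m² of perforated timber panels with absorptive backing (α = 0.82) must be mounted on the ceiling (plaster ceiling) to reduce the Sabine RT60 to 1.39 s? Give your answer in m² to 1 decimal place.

Total absorption A₁ = 48.4·0.12 + 48.4·0.04 + 105.1·0.06
  = 5.808 + 1.936 + 6.306 = 14.050 m² sabins.
V = 174.42 m³. Target absorption A₂ = 0.161 × 174.42 / 1.39 = 20.203 sabins.
ΔA needed = 20.203 − 14.050 = 6.153 sabins.
Net gain per m²: Δα = 0.82 − 0.04 = 0.78.
Area = ΔA/Δα = 6.153/0.78 = 7.9 m².

7.9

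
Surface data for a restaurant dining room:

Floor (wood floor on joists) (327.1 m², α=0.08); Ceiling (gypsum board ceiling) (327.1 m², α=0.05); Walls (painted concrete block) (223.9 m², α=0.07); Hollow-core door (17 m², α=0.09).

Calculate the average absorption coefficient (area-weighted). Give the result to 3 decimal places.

0.067

Total surface area S = 895.1 m².
A = 327.1·0.08 + 327.1·0.05 + 223.9·0.07 + 17·0.09 = 59.726 sabins.
ᾱ = A/S = 0.067.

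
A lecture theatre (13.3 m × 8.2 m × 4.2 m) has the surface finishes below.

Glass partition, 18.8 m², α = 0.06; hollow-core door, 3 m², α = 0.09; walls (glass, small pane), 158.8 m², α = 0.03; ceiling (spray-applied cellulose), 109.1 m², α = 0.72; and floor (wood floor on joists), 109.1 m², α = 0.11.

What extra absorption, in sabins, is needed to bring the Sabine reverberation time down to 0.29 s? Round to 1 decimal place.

Summing Sᵢαᵢ: 1.128 + 0.270 + 4.764 + 78.552 + 12.001 → A₁ = 96.715 sabins.
For T = 0.29 s, need A₂ = 0.161·V/T = 0.161·458.052/0.29 = 254.298 sabins.
Additional absorption ΔA = 254.298 − 96.715 = 157.6 sabins.

157.6 sabins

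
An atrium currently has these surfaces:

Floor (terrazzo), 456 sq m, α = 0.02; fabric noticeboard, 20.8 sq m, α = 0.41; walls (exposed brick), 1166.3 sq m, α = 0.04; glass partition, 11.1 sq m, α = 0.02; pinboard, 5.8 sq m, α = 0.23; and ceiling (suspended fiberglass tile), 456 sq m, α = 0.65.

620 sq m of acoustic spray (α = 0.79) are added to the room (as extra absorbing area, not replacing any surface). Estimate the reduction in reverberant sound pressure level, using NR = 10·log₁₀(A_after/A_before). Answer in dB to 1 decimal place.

3.7 dB

Equivalent absorption area: A_before = 456*0.02 + 20.8*0.41 + 1166.3*0.04 + 11.1*0.02 + 5.8*0.23 + 456*0.65 = 362.256 sq m.
Added absorption = 620 × 0.79 = 489.800 sabins.
A_after = 362.256 + 489.800 = 852.056 sabins.
Reduction = 10 log₁₀(A_after/A_before) = 10 log₁₀(2.3521) = 3.7 dB.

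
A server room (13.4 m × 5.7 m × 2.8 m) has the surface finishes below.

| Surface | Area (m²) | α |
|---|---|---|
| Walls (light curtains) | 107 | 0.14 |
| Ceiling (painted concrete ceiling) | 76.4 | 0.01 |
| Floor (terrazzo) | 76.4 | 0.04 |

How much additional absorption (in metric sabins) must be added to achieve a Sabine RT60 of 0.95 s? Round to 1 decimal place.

Equivalent absorption area: A₁ = 107·0.14 + 76.4·0.01 + 76.4·0.04 = 18.800 m².
Target A₂ = 0.161·213.864/0.95 = 36.244 sabins (V = 213.864 m³).
Shortfall: 36.244 − 18.800 = 17.4 sabins.

17.4 sabins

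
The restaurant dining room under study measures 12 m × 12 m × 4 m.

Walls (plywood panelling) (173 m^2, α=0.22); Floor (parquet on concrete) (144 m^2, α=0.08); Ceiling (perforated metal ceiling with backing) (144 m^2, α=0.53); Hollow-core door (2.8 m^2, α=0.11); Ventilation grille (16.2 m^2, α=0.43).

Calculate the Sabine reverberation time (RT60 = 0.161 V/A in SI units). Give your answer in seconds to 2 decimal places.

0.70 s

A = Σ Sᵢαᵢ = 173*0.22 + 144*0.08 + 144*0.53 + 2.8*0.11 + 16.2*0.43 = 133.174 sabins.
V = 12·12·4 = 576 m³.
RT60 = 0.161 · V / A = 0.161 × 576 / 133.174 = 0.70 s.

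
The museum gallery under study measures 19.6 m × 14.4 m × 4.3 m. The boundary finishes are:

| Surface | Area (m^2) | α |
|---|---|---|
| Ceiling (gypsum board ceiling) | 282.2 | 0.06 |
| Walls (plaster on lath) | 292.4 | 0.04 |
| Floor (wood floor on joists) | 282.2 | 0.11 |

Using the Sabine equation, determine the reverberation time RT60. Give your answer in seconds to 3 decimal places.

Total absorption A = 282.2×0.06 + 292.4×0.04 + 282.2×0.11
  = 16.932 + 11.696 + 31.042 = 59.670 m^2 sabins.
Room volume: 1213.632 m³.
RT60 = 0.161 · V / A = 0.161 × 1213.632 / 59.670 = 3.275 s.

3.275 seconds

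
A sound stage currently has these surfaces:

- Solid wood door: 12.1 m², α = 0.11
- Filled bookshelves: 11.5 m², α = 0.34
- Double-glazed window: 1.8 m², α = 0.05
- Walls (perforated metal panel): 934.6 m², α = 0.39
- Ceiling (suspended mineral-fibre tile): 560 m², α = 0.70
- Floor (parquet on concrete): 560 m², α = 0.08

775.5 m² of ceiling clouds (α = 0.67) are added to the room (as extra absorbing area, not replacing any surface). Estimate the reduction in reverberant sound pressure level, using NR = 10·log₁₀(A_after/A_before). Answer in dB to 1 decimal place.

Summing Sᵢαᵢ: 1.331 + 3.910 + 0.090 + 364.494 + 392.000 + 44.800 → A_before = 806.625 sabins.
Added absorption = 775.5 × 0.67 = 519.585 sabins.
A_after = 806.625 + 519.585 = 1326.210 sabins.
NR = 10·log₁₀(1326.210/806.625) = 2.2 dB.

2.2 dB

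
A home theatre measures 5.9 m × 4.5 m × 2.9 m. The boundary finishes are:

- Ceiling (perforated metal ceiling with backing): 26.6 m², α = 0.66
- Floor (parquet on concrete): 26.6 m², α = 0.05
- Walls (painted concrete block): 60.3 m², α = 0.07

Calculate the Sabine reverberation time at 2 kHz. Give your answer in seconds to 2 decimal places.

0.54 s

Total absorption A = 26.6*0.66 + 26.6*0.05 + 60.3*0.07
  = 17.556 + 1.330 + 4.221 = 23.107 m² sabins.
Room volume: 76.995 m³.
Sabine: RT60 = 0.161 × 76.995 / 23.107 = 0.54 s.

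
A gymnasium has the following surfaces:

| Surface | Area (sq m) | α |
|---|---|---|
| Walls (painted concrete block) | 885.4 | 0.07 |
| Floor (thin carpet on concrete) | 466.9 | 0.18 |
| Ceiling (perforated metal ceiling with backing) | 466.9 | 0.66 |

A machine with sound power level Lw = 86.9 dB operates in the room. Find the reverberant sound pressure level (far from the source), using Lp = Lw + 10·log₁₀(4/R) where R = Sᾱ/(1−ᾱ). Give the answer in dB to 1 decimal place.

65.1 dB

A = 454.174 sabins; S = 1819.2 sq m.
ᾱ = 454.174/1819.2 = 0.2497; R = Sᾱ/(1−ᾱ) = 454.174/(1−0.2497) = 605.323 sq m.
Lp = 86.9 + 10·log₁₀(4/605.323) = 86.9 + (-21.80) = 65.1 dB.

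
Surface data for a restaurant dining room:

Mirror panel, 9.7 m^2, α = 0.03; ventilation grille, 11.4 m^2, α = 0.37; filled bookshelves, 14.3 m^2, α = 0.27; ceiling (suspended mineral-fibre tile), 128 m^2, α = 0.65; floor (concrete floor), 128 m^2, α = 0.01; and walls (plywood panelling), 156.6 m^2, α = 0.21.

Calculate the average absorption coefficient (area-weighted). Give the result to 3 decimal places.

Total surface area S = 448.0 m^2.
Σ(Sᵢαᵢ) = 9.7·0.03 + 11.4·0.37 + 14.3·0.27 + 128·0.65 + 128·0.01 + 156.6·0.21 = 125.736.
ᾱ = A/S = 0.281.

0.281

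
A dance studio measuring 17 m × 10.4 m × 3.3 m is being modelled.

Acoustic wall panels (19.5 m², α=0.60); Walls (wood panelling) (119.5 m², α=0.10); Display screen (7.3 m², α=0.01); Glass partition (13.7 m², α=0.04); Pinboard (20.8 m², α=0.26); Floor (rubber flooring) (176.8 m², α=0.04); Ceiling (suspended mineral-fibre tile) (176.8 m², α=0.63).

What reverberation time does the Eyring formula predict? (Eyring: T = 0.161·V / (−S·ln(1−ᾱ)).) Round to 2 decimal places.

0.54 s

Total surface area S = 19.5 + 119.5 + 7.3 + 13.7 + 20.8 + 176.8 + 176.8 = 534.4 m².
Absorption A = 19.5×0.60 + 119.5×0.10 + 7.3×0.01 + 13.7×0.04 + 20.8×0.26 + 176.8×0.04 + 176.8×0.63 = 148.135 sabins.
Mean coefficient ᾱ = A/S = 0.2772.
Eyring denominator: −S ln(1−ᾱ) = 173.478.
V = 17 × 10.4 × 3.3 = 583.44 m³.
T = 0.161·V/[−S·ln(1−ᾱ)] = 0.161·583.44/173.478 = 0.54 s.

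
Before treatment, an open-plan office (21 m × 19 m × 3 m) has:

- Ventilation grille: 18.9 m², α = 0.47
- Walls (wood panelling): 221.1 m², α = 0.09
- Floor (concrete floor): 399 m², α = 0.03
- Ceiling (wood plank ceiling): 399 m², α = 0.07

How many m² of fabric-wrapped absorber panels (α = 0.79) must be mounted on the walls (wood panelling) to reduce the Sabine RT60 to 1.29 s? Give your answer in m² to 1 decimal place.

115.3

Total absorption A₁ = 18.9×0.47 + 221.1×0.09 + 399×0.03 + 399×0.07
  = 8.883 + 19.899 + 11.970 + 27.930 = 68.682 m² sabins.
Required A₂ = 0.161·1197/1.29 = 149.393 sabins.
Absorption to add: 149.393 − 68.682 = 80.711 sabins.
Net gain per m²: Δα = 0.79 − 0.09 = 0.70.
Area = ΔA/Δα = 80.711/0.70 = 115.3 m².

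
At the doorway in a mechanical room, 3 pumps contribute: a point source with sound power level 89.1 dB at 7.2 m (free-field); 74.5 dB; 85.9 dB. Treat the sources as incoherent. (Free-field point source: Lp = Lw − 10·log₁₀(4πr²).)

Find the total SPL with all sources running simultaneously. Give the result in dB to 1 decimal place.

86.2 dB

Source at 7.2 m: Lp = 89.1 − 10·log₁₀(4π·7.2²) = 89.1 − 10·log₁₀(651.441) = 61.0 dB.
Sum in the linear (power) domain: Σ 10^(Lᵢ/10) = 10^(61.0/10) + 10^(74.5/10) + 10^(85.9/10) = 4.185e+08.
Combined level = 10 log₁₀(4.185e+08) = 86.2 dB.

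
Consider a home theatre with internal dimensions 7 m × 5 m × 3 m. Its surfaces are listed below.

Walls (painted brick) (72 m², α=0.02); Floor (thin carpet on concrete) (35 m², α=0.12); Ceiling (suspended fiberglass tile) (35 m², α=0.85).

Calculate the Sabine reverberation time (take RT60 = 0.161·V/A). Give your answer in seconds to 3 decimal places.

A = Σ Sᵢαᵢ = 72·0.02 + 35·0.12 + 35·0.85 = 35.390 sabins.
Volume V = 7 × 5 × 3 = 105 m³.
T = 0.161 V/A = 0.161·105/35.390 = 0.478 s.

0.478 sec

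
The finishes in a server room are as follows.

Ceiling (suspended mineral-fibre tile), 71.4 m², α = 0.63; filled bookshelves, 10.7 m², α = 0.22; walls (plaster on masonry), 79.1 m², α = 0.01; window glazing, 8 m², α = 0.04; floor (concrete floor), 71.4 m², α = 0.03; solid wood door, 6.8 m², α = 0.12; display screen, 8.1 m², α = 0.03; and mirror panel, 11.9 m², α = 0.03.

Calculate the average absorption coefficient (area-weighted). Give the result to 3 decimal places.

0.194

Total surface area S = 267.4 m².
Weighted sum Σ Sα = 52.005.
ᾱ = 52.005 / 267.4 = 0.194.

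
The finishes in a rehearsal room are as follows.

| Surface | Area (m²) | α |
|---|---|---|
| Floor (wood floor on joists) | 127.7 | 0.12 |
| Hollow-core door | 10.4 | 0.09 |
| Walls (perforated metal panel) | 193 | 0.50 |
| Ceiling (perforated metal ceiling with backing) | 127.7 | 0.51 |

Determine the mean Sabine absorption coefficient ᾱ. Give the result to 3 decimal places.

S = Σ Sᵢ = 127.7 + 10.4 + 193 + 127.7 = 458.8 m².
Σ(Sᵢαᵢ) = 127.7·0.12 + 10.4·0.09 + 193·0.50 + 127.7·0.51 = 177.887.
ᾱ = A/S = 0.388.

0.388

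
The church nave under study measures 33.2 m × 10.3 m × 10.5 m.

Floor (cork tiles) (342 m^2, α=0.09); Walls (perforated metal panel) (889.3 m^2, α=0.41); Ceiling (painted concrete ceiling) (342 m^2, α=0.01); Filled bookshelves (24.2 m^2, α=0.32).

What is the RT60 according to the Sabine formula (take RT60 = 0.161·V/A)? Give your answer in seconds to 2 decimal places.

Equivalent absorption area: A = 342·0.09 + 889.3·0.41 + 342·0.01 + 24.2·0.32 = 406.557 m^2.
V = 33.2·10.3·10.5 = 3590.58 m³.
T = 0.161 V/A = 0.161·3590.58/406.557 = 1.42 s.

1.42 s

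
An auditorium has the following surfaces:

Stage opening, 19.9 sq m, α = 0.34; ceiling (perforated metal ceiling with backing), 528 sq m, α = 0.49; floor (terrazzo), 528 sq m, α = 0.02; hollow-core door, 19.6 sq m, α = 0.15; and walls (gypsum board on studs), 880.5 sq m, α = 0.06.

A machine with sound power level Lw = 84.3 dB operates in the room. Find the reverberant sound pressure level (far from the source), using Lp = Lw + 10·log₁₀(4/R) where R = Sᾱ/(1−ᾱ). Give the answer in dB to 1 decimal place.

Σ(Sᵢαᵢ) = 19.9×0.34 + 528×0.49 + 528×0.02 + 19.6×0.15 + 880.5×0.06 = 331.816; total area S = 1976.0 sq m.
ᾱ = 0.1679, so room constant R = A/(1−ᾱ) = 398.769 sq m.
Lp = 84.3 + 10·log₁₀(4/398.769) = 84.3 + (-19.99) = 64.3 dB.

64.3 dB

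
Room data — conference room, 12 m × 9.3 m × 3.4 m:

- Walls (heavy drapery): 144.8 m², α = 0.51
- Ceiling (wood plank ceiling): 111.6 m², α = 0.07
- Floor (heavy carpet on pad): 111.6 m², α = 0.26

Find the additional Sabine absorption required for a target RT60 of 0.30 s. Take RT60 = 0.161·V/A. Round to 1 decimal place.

93.0 sabins

A₁ = Σ Sᵢαᵢ = 144.8*0.51 + 111.6*0.07 + 111.6*0.26 = 110.676 sabins.
Target A₂ = 0.161·379.44/0.30 = 203.633 sabins (V = 379.44 m³).
Shortfall: 203.633 − 110.676 = 93.0 sabins.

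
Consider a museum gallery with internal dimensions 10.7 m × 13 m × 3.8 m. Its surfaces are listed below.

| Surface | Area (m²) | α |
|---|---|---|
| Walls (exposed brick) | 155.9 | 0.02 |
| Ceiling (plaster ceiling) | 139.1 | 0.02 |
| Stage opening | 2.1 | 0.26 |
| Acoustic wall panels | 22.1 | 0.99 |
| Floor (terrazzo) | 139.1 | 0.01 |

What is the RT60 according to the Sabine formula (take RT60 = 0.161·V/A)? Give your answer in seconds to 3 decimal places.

Total absorption A = 155.9·0.02 + 139.1·0.02 + 2.1·0.26 + 22.1·0.99 + 139.1·0.01
  = 3.118 + 2.782 + 0.546 + 21.879 + 1.391 = 29.716 m² sabins.
Room volume: 528.58 m³.
RT60 = 0.161 · V / A = 0.161 × 528.58 / 29.716 = 2.864 s.

2.864 s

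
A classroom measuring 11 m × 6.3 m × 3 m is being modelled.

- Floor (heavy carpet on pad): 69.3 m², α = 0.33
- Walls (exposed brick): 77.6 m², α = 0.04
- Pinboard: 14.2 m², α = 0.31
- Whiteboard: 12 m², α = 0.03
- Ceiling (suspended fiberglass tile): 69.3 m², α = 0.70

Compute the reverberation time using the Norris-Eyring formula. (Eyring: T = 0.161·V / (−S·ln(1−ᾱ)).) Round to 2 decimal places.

0.35 s

S = Σ Sᵢ = 242.4 m².
Absorption A = 69.3·0.33 + 77.6·0.04 + 14.2·0.31 + 12·0.03 + 69.3·0.70 = 79.245 sabins.
Mean coefficient ᾱ = A/S = 0.3269.
Eyring denominator: −S ln(1−ᾱ) = 95.957.
V = 11 × 6.3 × 3 = 207.9 m³.
T = 0.161·V/[−S·ln(1−ᾱ)] = 0.161·207.9/95.957 = 0.35 s.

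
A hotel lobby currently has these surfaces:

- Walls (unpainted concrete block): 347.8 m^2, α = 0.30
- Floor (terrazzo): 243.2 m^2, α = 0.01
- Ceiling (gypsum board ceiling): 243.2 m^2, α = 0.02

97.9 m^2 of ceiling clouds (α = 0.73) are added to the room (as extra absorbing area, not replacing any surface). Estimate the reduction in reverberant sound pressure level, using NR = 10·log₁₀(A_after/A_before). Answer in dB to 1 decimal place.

2.1 dB

Total absorption A_before = 347.8×0.30 + 243.2×0.01 + 243.2×0.02
  = 104.340 + 2.432 + 4.864 = 111.636 m^2 sabins.
Added absorption = 97.9 × 0.73 = 71.467 sabins.
New total A_after = 183.103 sabins.
NR = 10·log₁₀(183.103/111.636) = 2.1 dB.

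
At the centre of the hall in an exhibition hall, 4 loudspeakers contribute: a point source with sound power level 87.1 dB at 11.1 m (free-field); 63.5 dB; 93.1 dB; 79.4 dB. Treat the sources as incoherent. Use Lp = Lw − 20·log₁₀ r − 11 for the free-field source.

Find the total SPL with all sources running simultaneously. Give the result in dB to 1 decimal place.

93.3 dB

Source at 11.1 m: Lp = 87.1 − 20·log₁₀(11.1) − 11 = 55.2 dB.
Converting to relative power and adding: 10^(55.2/10) + 10^(63.5/10) + 10^(93.1/10) + 10^(79.4/10) = 2.131e+09.
Combined level = 10 log₁₀(2.131e+09) = 93.3 dB.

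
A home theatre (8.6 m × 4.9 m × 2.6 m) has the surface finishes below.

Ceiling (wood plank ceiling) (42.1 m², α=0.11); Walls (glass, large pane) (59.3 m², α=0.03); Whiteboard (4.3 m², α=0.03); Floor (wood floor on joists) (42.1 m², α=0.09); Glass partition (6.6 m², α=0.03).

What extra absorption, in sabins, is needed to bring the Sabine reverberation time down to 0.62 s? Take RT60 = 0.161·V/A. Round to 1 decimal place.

Total absorption A₁ = 42.1·0.11 + 59.3·0.03 + 4.3·0.03 + 42.1·0.09 + 6.6·0.03
  = 4.631 + 1.779 + 0.129 + 3.789 + 0.198 = 10.526 m² sabins.
For T = 0.62 s, need A₂ = 0.161·V/T = 0.161·109.564/0.62 = 28.451 sabins.
Shortfall: 28.451 − 10.526 = 17.9 sabins.

17.9 sabins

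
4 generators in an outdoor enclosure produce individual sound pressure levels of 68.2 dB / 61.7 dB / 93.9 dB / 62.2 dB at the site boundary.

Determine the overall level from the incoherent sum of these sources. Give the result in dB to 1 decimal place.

93.9 dB

Converting to relative power and adding: 10^(68.2/10) + 10^(61.7/10) + 10^(93.9/10) + 10^(62.2/10) = 2.464e+09.
Combined level = 10 log₁₀(2.464e+09) = 93.9 dB.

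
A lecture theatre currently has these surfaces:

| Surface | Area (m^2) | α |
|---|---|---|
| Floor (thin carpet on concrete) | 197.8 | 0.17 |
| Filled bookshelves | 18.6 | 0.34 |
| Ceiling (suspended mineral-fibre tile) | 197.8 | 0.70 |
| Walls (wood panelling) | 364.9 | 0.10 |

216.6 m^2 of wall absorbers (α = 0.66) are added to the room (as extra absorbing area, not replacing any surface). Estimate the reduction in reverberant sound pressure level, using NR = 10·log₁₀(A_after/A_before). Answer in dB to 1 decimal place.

Equivalent absorption area: A_before = 197.8·0.17 + 18.6·0.34 + 197.8·0.70 + 364.9·0.10 = 214.900 m^2.
Treatment contributes 216.6·0.66 = 142.956 sabins.
New total A_after = 357.856 sabins.
Reduction = 10 log₁₀(A_after/A_before) = 10 log₁₀(1.6652) = 2.2 dB.

2.2 dB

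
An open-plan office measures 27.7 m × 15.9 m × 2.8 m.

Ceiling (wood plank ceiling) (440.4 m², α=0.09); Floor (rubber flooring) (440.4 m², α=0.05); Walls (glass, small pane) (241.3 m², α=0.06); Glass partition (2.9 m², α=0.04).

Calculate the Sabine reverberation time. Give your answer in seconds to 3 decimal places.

2.604 s

Total absorption A = 440.4*0.09 + 440.4*0.05 + 241.3*0.06 + 2.9*0.04
  = 39.636 + 22.020 + 14.478 + 0.116 = 76.250 m² sabins.
Room volume: 1233.204 m³.
RT60 = 0.161 · V / A = 0.161 × 1233.204 / 76.250 = 2.604 s.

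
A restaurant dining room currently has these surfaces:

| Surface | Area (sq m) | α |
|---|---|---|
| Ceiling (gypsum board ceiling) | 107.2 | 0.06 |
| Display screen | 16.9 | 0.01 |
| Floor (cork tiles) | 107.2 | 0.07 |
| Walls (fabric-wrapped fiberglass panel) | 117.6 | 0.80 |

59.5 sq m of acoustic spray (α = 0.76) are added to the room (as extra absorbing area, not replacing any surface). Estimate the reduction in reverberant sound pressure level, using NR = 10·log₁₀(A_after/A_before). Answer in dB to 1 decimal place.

Equivalent absorption area: A_before = 107.2×0.06 + 16.9×0.01 + 107.2×0.07 + 117.6×0.80 = 108.185 sq m.
Treatment contributes 59.5·0.76 = 45.220 sabins.
A_after = 108.185 + 45.220 = 153.405 sabins.
Reduction = 10 log₁₀(A_after/A_before) = 10 log₁₀(1.4180) = 1.5 dB.

1.5 dB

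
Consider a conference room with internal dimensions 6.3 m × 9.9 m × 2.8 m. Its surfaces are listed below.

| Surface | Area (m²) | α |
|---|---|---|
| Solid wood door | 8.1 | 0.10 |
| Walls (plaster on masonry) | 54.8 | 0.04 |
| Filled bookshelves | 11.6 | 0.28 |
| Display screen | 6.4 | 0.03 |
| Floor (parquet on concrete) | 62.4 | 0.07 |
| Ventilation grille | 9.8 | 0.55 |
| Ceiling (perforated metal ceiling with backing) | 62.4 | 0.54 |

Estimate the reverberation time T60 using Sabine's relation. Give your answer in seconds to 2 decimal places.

A = Σ Sᵢαᵢ = 8.1·0.10 + 54.8·0.04 + 11.6·0.28 + 6.4·0.03 + 62.4·0.07 + 9.8·0.55 + 62.4·0.54 = 49.896 sabins.
Volume V = 6.3 × 9.9 × 2.8 = 174.636 m³.
T = 0.161 V/A = 0.161·174.636/49.896 = 0.56 s.

0.56 s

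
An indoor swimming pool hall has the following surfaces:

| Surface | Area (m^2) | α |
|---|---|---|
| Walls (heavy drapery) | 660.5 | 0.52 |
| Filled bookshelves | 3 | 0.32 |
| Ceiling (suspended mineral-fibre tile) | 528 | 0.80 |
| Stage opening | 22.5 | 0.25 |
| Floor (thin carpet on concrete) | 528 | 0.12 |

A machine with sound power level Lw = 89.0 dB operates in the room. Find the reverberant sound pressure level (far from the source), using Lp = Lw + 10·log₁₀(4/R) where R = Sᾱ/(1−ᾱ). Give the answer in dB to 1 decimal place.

63.0 dB

Σ(Sᵢαᵢ) = 660.5×0.52 + 3×0.32 + 528×0.80 + 22.5×0.25 + 528×0.12 = 835.805; total area S = 1742.0 m^2.
ᾱ = 835.805/1742.0 = 0.4798; R = Sᾱ/(1−ᾱ) = 835.805/(1−0.4798) = 1606.699 m^2.
Lp = 89.0 + 10·log₁₀(4/1606.699) = 89.0 + (-26.04) = 63.0 dB.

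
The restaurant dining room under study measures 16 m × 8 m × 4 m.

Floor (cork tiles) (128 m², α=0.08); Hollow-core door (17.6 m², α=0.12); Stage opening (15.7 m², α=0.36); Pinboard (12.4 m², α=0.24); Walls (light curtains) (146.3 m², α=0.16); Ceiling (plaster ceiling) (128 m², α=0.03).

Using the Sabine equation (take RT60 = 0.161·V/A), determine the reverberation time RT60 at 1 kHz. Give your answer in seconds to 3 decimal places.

1.709 sec

Summing Sᵢαᵢ: 10.240 + 2.112 + 5.652 + 2.976 + 23.408 + 3.840 → A = 48.228 sabins.
Volume V = 16 × 8 × 4 = 512 m³.
Sabine: RT60 = 0.161 × 512 / 48.228 = 1.709 s.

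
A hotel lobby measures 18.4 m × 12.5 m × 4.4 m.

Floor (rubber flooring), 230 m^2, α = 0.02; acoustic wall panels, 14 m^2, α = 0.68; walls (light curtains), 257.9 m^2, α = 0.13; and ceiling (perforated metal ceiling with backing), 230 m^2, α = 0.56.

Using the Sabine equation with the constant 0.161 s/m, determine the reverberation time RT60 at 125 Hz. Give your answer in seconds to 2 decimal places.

Equivalent absorption area: A = 230×0.02 + 14×0.68 + 257.9×0.13 + 230×0.56 = 176.447 m^2.
V = 18.4·12.5·4.4 = 1012 m³.
Sabine: RT60 = 0.161 × 1012 / 176.447 = 0.92 s.

0.92 sec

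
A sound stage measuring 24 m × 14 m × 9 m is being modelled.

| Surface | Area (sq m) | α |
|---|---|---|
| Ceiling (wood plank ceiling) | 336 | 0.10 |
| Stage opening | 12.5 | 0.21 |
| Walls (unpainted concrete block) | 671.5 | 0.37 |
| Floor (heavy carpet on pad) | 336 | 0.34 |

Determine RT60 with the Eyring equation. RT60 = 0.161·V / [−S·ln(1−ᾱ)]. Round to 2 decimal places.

Total surface area S = 336 + 12.5 + 671.5 + 336 = 1356.0 sq m.
Absorption A = 336·0.10 + 12.5·0.21 + 671.5·0.37 + 336·0.34 = 398.920 sabins.
Mean coefficient ᾱ = A/S = 0.2942.
Eyring denominator: −S ln(1−ᾱ) = 472.462.
V = 24 × 14 × 9 = 3024 m³.
T = 0.161·V/[−S·ln(1−ᾱ)] = 0.161·3024/472.462 = 1.03 s.

1.03 seconds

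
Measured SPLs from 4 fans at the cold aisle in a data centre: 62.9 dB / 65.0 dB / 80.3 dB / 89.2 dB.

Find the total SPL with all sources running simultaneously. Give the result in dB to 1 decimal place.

89.7 dB

Sum in the linear (power) domain: Σ 10^(Lᵢ/10) = 10^(62.9/10) + 10^(65.0/10) + 10^(80.3/10) + 10^(89.2/10) = 9.44e+08.
Back to dB: 10·log₁₀ Σ = 89.7 dB.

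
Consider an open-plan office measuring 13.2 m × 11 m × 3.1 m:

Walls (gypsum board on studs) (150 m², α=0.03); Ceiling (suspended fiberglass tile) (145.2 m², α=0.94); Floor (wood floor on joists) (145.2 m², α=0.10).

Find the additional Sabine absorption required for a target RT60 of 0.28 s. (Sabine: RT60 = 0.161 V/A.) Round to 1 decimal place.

103.3 sabins

Total absorption A₁ = 150×0.03 + 145.2×0.94 + 145.2×0.10
  = 4.500 + 136.488 + 14.520 = 155.508 m² sabins.
For T = 0.28 s, need A₂ = 0.161·V/T = 0.161·450.12/0.28 = 258.819 sabins.
Additional absorption ΔA = 258.819 − 155.508 = 103.3 sabins.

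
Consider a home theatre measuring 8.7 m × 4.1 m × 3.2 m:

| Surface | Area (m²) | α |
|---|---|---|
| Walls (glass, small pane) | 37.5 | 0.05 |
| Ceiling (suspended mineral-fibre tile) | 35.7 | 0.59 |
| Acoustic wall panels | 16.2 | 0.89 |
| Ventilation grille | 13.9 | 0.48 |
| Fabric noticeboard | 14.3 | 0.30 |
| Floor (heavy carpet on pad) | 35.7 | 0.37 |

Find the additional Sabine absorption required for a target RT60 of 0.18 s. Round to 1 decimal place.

Summing Sᵢαᵢ: 1.875 + 21.063 + 14.418 + 6.672 + 4.290 + 13.209 → A₁ = 61.527 sabins.
V = 114.144 m³. Required absorption A₂ = 0.161 × 114.144 / 0.18 = 102.095 sabins.
Shortfall: 102.095 − 61.527 = 40.6 sabins.

40.6 sabins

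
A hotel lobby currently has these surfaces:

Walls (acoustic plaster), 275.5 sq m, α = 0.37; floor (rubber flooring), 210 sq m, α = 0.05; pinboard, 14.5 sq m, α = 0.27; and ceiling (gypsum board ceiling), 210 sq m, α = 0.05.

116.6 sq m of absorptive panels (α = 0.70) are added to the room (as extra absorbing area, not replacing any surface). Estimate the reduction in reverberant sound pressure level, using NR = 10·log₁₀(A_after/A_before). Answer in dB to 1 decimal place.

Summing Sᵢαᵢ: 101.935 + 10.500 + 3.915 + 10.500 → A_before = 126.850 sabins.
Treatment contributes 116.6·0.70 = 81.620 sabins.
New total A_after = 208.470 sabins.
NR = 10·log₁₀(208.470/126.850) = 2.2 dB.

2.2 dB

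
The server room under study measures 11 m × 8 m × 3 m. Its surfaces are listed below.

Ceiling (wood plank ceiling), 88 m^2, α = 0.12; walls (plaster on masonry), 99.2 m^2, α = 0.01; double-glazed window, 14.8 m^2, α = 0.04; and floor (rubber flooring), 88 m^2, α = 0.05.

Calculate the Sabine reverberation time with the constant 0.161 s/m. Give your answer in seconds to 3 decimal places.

2.569 seconds

A = Σ Sᵢαᵢ = 88×0.12 + 99.2×0.01 + 14.8×0.04 + 88×0.05 = 16.544 sabins.
Volume V = 11 × 8 × 3 = 264 m³.
T = 0.161 V/A = 0.161·264/16.544 = 2.569 s.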